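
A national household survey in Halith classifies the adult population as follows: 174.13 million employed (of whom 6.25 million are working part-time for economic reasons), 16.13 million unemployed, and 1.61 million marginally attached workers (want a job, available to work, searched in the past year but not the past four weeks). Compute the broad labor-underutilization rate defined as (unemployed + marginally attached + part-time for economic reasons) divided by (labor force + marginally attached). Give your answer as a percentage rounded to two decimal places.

Broad underutilization rate ≈ 12.50%.

Labor force = 174.13 + 16.13 = 190.26 million.
Numerator = 16.13 + 1.61 + 6.25 = 23.99 million.
Denominator = 190.26 + 1.61 = 191.87 million.
Broad rate = 23.99 / 191.87 = 12.50%.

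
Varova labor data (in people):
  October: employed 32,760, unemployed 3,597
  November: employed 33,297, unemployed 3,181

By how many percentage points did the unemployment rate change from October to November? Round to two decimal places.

October: labor force = 32,760 + 3,597 = 36,357; u = 3,597/36,357 = 9.89%.
November: labor force = 33,297 + 3,181 = 36,478; u = 3,181/36,478 = 8.72%.
Change = 8.72% − 9.89% = −1.17 pp.

The unemployment rate changed by −1.17 percentage points.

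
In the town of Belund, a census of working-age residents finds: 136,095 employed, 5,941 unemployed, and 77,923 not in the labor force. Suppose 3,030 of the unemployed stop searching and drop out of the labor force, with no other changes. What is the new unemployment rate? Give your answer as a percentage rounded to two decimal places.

New unemployment rate ≈ 2.09%.

Initially, labor force = 136,095 + 5,941 = 142,036, so u = 5,941/142,036 = 4.18%.
After the change, unemployed and labor force both fall by 3,030 → E = 136,095, U = 2,911, labor force = 139,006.
New unemployment rate = 2,911 / 139,006 = 2.09%.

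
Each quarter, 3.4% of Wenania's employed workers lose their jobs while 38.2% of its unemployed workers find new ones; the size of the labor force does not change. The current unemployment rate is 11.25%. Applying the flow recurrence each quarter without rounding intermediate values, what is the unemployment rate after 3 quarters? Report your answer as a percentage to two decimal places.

Unemployment rate after three quarters ≈ 8.79%.

With a fixed labor force, u_{t+1} = u_t + s·(1−u_t) − f·u_t = u_t·(1−s−f) + s.
Here 1−s−f = 0.584 and s = 0.034.
u_1 = 0.112500 × 0.584 + 0.034 = 0.099700.
u_2 = 0.099700 × 0.584 + 0.034 = 0.092225.
u_3 = 0.092225 × 0.584 + 0.034 = 0.087859.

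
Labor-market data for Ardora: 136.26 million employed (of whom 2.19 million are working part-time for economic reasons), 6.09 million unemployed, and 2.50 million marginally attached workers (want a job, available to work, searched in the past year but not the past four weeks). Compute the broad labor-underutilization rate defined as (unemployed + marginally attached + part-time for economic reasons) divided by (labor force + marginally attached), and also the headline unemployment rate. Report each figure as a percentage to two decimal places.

Broad underutilization rate ≈ 7.44%; headline unemployment rate ≈ 4.28%.

Labor force = 136.26 + 6.09 = 142.35 million.
Numerator = 6.09 + 2.50 + 2.19 = 10.78 million.
Denominator = 142.35 + 2.50 = 144.85 million.
Broad rate = 10.78 / 144.85 = 7.44%.
Headline unemployment rate = 6.09 / 142.35 = 4.28%.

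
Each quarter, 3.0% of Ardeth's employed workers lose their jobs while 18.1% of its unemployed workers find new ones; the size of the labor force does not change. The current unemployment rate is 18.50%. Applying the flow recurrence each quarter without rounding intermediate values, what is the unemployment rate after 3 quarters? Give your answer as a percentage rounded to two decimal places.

Unemployment rate after three quarters ≈ 16.32%.

With a fixed labor force, u_{t+1} = u_t + s·(1−u_t) − f·u_t = u_t·(1−s−f) + s.
Here 1−s−f = 0.789 and s = 0.030.
u_1 = 0.185000 × 0.789 + 0.030 = 0.175965.
u_2 = 0.175965 × 0.789 + 0.030 = 0.168836.
u_3 = 0.168836 × 0.789 + 0.030 = 0.163212.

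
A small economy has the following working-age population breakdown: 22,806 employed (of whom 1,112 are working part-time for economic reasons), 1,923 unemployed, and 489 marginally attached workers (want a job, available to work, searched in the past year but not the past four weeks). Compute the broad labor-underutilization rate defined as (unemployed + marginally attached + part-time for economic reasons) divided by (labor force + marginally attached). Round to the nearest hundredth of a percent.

Broad underutilization rate ≈ 13.97%.

Labor force = 22,806 + 1,923 = 24,729.
Numerator = 1,923 + 489 + 1,112 = 3,524.
Denominator = 24,729 + 489 = 25,218.
Broad rate = 3,524 / 25,218 = 13.97%.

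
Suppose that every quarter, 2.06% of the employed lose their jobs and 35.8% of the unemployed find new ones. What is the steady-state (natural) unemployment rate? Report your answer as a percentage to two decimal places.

At steady state the flows balance: s·E = f·U, so U/(E+U) = s/(s+f).
u* = 2.06 / (2.06 + 35.8) = 2.06 / 37.86 = 5.44%.

Steady-state unemployment rate ≈ 5.44%.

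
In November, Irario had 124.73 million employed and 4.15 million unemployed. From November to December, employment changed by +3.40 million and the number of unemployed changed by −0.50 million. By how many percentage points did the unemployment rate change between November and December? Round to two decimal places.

November: labor force = 124.73 + 4.15 = 128.88; u = 4.15/128.88 = 3.22%.
December: labor force = 128.13 + 3.65 = 131.78; u = 3.65/131.78 = 2.77%.
Change = 2.77% − 3.22% = −0.45 pp.

The unemployment rate changed by −0.45 percentage points.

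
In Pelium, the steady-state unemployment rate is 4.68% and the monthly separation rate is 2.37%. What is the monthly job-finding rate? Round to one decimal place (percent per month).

From u* = s/(s+f): f = s·(1−u)/u.
f = 2.37 × (1 − 0.0468) / 0.0468 = 2.2591 / 0.0468 ≈ 48.3% per month.

Job-finding rate ≈ 48.3% per month.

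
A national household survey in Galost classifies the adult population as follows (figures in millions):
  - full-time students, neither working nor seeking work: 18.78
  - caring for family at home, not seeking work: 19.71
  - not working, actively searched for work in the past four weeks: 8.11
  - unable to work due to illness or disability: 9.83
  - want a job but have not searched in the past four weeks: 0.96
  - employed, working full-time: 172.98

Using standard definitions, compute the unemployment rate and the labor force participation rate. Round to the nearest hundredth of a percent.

Employed = 172.98 million.
Unemployed = 8.11 million.
Labor force = 172.98 + 8.11 = 181.09 million.
Not in labor force = 18.78 + 19.71 + 9.83 + 0.96 = 49.28 million (those not working and not actively searching are outside the labor force — including those who want a job but have given up searching).
Civilian working-age population = 181.09 + 49.28 = 230.37 million.
Unemployment rate = 8.11 / 181.09 = 4.48%.
Labor force participation rate = 181.09 / 230.37 = 78.61%.

Unemployment rate ≈ 4.48%; labor force participation rate ≈ 78.61%.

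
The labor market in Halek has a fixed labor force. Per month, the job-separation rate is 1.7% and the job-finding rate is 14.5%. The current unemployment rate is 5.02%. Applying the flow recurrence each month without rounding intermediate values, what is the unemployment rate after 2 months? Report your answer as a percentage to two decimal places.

With a fixed labor force, u_{t+1} = u_t + s·(1−u_t) − f·u_t = u_t·(1−s−f) + s.
Here 1−s−f = 0.838 and s = 0.017.
u_1 = 0.050200 × 0.838 + 0.017 = 0.059068.
u_2 = 0.059068 × 0.838 + 0.017 = 0.066499.

Unemployment rate after two months ≈ 6.65%.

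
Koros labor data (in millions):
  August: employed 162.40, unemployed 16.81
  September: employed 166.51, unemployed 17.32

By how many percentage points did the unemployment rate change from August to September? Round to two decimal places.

August: labor force = 162.40 + 16.81 = 179.21; u = 16.81/179.21 = 9.38%.
September: labor force = 166.51 + 17.32 = 183.83; u = 17.32/183.83 = 9.42%.
Change = 9.42% − 9.38% = +0.04 pp.

The unemployment rate changed by +0.04 percentage points.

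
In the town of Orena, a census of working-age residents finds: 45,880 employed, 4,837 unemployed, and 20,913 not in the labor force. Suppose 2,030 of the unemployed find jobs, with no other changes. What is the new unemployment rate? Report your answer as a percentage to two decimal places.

New unemployment rate ≈ 5.53%.

Initially, labor force = 45,880 + 4,837 = 50,717, so u = 4,837/50,717 = 9.54%.
After the change, unemployed falls and employed rises by 2,030; labor force unchanged → E = 47,910, U = 2,807, labor force = 50,717.
New unemployment rate = 2,807 / 50,717 = 5.53%.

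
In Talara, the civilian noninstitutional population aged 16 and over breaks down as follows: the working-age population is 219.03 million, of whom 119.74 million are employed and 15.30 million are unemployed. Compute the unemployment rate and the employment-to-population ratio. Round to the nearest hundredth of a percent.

Labor force = employed + unemployed = 119.74 + 15.30 = 135.04 million.
Unemployment rate = 15.30 / 135.04 = 11.33%.
Employment-population ratio = 119.74 / 219.03 = 54.67%.

Unemployment rate ≈ 11.33%; employment-population ratio ≈ 54.67%.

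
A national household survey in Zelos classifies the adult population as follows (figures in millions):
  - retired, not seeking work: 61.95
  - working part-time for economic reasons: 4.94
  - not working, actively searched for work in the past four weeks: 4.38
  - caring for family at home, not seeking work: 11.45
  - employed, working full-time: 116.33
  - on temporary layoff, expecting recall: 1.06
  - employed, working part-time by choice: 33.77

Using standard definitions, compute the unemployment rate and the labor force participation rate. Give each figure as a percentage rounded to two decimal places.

Unemployment rate ≈ 3.39%; labor force participation rate ≈ 68.62%.

Employed = 4.94 + 116.33 + 33.77 = 155.04 million (anyone who worked, including part-time for economic reasons, counts as employed).
Unemployed = 4.38 + 1.06 = 5.44 million (jobless and actively searching, or on temporary layoff).
Labor force = 155.04 + 5.44 = 160.48 million.
Not in labor force = 61.95 + 11.45 = 73.40 million (those not working and not actively searching are outside the labor force).
Civilian working-age population = 160.48 + 73.40 = 233.88 million.
Unemployment rate = 5.44 / 160.48 = 3.39%.
Labor force participation rate = 160.48 / 233.88 = 68.62%.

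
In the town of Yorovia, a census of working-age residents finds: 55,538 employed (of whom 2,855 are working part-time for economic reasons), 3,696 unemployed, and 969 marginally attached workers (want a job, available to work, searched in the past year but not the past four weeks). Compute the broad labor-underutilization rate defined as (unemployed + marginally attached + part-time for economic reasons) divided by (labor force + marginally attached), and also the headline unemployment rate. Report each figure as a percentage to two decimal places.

Labor force = 55,538 + 3,696 = 59,234.
Numerator = 3,696 + 969 + 2,855 = 7,520.
Denominator = 59,234 + 969 = 60,203.
Broad rate = 7,520 / 60,203 = 12.49%.
Headline unemployment rate = 3,696 / 59,234 = 6.24%.

Broad underutilization rate ≈ 12.49%; headline unemployment rate ≈ 6.24%.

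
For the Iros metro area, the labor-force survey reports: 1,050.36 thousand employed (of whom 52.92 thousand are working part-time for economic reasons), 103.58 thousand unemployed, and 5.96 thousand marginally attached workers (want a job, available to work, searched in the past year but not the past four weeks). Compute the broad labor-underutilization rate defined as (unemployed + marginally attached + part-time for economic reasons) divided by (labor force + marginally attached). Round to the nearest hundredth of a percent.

Labor force = 1,050.36 + 103.58 = 1,153.94 thousand.
Numerator = 103.58 + 5.96 + 52.92 = 162.46 thousand.
Denominator = 1,153.94 + 5.96 = 1,159.90 thousand.
Broad rate = 162.46 / 1,159.90 = 14.01%.

Broad underutilization rate ≈ 14.01%.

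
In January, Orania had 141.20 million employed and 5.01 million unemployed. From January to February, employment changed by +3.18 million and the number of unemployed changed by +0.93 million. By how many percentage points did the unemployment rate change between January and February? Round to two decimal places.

January: labor force = 141.20 + 5.01 = 146.21; u = 5.01/146.21 = 3.43%.
February: labor force = 144.38 + 5.94 = 150.32; u = 5.94/150.32 = 3.95%.
Change = 3.95% − 3.43% = +0.52 pp.

The unemployment rate changed by +0.52 percentage points.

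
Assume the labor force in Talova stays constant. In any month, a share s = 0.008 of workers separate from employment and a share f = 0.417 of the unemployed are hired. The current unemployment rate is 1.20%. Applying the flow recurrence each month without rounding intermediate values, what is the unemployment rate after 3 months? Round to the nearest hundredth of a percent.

With a fixed labor force, u_{t+1} = u_t + s·(1−u_t) − f·u_t = u_t·(1−s−f) + s.
Here 1−s−f = 0.575 and s = 0.008.
u_1 = 0.012000 × 0.575 + 0.008 = 0.014900.
u_2 = 0.014900 × 0.575 + 0.008 = 0.016567.
u_3 = 0.016567 × 0.575 + 0.008 = 0.017526.

Unemployment rate after three months ≈ 1.75%.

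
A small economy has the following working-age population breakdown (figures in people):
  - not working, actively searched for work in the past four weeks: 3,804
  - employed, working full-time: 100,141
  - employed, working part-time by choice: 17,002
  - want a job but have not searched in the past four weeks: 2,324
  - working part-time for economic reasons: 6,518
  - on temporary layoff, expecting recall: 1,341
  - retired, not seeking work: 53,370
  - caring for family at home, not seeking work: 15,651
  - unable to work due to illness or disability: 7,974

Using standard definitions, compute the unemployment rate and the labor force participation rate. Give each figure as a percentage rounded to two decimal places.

Employed = 100,141 + 17,002 + 6,518 = 123,661 (anyone who worked, including part-time for economic reasons, counts as employed).
Unemployed = 3,804 + 1,341 = 5,145 (jobless and actively searching, or on temporary layoff).
Labor force = 123,661 + 5,145 = 128,806.
Not in labor force = 2,324 + 53,370 + 15,651 + 7,974 = 79,319 (those not working and not actively searching are outside the labor force — including those who want a job but have given up searching).
Civilian working-age population = 128,806 + 79,319 = 208,125.
Unemployment rate = 5,145 / 128,806 = 3.99%.
Labor force participation rate = 128,806 / 208,125 = 61.89%.

Unemployment rate ≈ 3.99%; labor force participation rate ≈ 61.89%.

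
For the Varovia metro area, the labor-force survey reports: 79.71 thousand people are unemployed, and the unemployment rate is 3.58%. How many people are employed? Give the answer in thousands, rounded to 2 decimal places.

Labor force = U / u = 79.71 / 0.0358 ≈ 2,226.54 thousand.
Employed = labor force − unemployed = 2,226.54 − 79.71 = 2,146.83 thousand.

About 2,146.83 thousand are employed.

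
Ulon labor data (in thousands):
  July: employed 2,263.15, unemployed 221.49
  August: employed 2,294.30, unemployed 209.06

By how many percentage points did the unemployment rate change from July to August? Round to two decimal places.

July: labor force = 2,263.15 + 221.49 = 2,484.64; u = 221.49/2,484.64 = 8.91%.
August: labor force = 2,294.30 + 209.06 = 2,503.36; u = 209.06/2,503.36 = 8.35%.
Change = 8.35% − 8.91% = −0.56 pp.

The unemployment rate changed by −0.56 percentage points.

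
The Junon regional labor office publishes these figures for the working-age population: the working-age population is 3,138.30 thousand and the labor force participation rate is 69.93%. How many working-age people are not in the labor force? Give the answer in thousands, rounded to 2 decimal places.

About 943.69 thousand are not in the labor force.

Share not in the labor force = 1 − 0.6993 = 0.3007.
Not in labor force = 0.3007 × 3,138.30 ≈ 943.69 thousand.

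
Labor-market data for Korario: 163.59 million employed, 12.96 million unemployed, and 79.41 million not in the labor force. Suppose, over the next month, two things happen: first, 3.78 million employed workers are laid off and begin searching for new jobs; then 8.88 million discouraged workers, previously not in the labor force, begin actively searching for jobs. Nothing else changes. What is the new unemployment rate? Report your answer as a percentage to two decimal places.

Initially, labor force = 163.59 + 12.96 = 176.55 million, so u = 12.96/176.55 = 7.34%.
After the first change, employed falls and unemployed rises by 3.78; labor force unchanged → E = 159.81, U = 16.74, labor force = 176.55 million.
After the second change, unemployed and labor force both rise by 8.88 → E = 159.81, U = 25.62, labor force = 185.43 million.
New unemployment rate = 25.62 / 185.43 = 13.82%.

New unemployment rate ≈ 13.82%.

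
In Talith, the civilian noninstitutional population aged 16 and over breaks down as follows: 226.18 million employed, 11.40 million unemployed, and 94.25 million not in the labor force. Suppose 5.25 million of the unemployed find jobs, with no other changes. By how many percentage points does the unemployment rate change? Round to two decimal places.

Initially, labor force = 226.18 + 11.40 = 237.58 million, so u = 11.40/237.58 = 4.80%.
After the change, unemployed falls and employed rises by 5.25; labor force unchanged → E = 231.43, U = 6.15, labor force = 237.58 million.
New unemployment rate = 6.15 / 237.58 = 2.59%.
Change = 2.59% − 4.80% = −2.21 percentage points.

The unemployment rate changes by −2.21 percentage points.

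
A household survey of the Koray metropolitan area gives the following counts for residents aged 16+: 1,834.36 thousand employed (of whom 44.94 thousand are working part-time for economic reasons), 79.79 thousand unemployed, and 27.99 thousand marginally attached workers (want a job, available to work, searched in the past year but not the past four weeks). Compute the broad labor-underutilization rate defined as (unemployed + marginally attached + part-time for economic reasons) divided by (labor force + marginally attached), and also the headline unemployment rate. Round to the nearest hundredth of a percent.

Broad underutilization rate ≈ 7.86%; headline unemployment rate ≈ 4.17%.

Labor force = 1,834.36 + 79.79 = 1,914.15 thousand.
Numerator = 79.79 + 27.99 + 44.94 = 152.72 thousand.
Denominator = 1,914.15 + 27.99 = 1,942.14 thousand.
Broad rate = 152.72 / 1,942.14 = 7.86%.
Headline unemployment rate = 79.79 / 1,914.15 = 4.17%.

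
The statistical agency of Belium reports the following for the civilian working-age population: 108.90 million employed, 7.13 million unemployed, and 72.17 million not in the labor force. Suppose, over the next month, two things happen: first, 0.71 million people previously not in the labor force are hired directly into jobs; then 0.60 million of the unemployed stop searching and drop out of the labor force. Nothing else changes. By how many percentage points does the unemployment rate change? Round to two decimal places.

Initially, labor force = 108.90 + 7.13 = 116.03 million, so u = 7.13/116.03 = 6.14%.
After the first change, employed and labor force both rise by 0.71; unemployed unchanged → E = 109.61, U = 7.13, labor force = 116.74 million.
After the second change, unemployed and labor force both fall by 0.60 → E = 109.61, U = 6.53, labor force = 116.14 million.
New unemployment rate = 6.53 / 116.14 = 5.62%.
Change = 5.62% − 6.14% = −0.52 percentage points.

The unemployment rate changes by −0.52 percentage points.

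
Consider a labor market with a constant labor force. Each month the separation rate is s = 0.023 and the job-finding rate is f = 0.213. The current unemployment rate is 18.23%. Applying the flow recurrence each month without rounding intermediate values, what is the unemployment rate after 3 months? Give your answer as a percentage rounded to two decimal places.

With a fixed labor force, u_{t+1} = u_t + s·(1−u_t) − f·u_t = u_t·(1−s−f) + s.
Here 1−s−f = 0.764 and s = 0.023.
u_1 = 0.182300 × 0.764 + 0.023 = 0.162277.
u_2 = 0.162277 × 0.764 + 0.023 = 0.146980.
u_3 = 0.146980 × 0.764 + 0.023 = 0.135293.

Unemployment rate after three months ≈ 13.53%.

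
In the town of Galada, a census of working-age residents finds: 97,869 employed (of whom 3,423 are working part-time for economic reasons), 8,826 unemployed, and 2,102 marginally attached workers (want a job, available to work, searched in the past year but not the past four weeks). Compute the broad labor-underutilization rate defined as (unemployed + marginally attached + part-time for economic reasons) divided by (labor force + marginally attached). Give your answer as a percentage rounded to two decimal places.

Labor force = 97,869 + 8,826 = 106,695.
Numerator = 8,826 + 2,102 + 3,423 = 14,351.
Denominator = 106,695 + 2,102 = 108,797.
Broad rate = 14,351 / 108,797 = 13.19%.

Broad underutilization rate ≈ 13.19%.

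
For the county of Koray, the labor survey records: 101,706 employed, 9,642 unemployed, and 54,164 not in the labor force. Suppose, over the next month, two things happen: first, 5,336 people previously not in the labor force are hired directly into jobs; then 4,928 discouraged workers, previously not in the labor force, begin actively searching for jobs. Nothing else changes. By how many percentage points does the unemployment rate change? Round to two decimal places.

The unemployment rate changes by +3.32 percentage points.

Initially, labor force = 101,706 + 9,642 = 111,348, so u = 9,642/111,348 = 8.66%.
After the first change, employed and labor force both rise by 5,336; unemployed unchanged → E = 107,042, U = 9,642, labor force = 116,684.
After the second change, unemployed and labor force both rise by 4,928 → E = 107,042, U = 14,570, labor force = 121,612.
New unemployment rate = 14,570 / 121,612 = 11.98%.
Change = 11.98% − 8.66% = +3.32 percentage points.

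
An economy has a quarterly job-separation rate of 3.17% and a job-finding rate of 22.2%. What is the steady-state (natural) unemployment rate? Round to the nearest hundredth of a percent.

At steady state the flows balance: s·E = f·U, so U/(E+U) = s/(s+f).
u* = 3.17 / (3.17 + 22.2) = 3.17 / 25.37 = 12.50%.

Steady-state unemployment rate ≈ 12.50%.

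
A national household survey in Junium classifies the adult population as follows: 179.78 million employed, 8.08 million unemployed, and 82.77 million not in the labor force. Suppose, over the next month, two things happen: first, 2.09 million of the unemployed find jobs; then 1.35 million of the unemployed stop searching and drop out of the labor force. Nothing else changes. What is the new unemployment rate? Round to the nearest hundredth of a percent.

New unemployment rate ≈ 2.49%.

Initially, labor force = 179.78 + 8.08 = 187.86 million, so u = 8.08/187.86 = 4.30%.
After the first change, unemployed falls and employed rises by 2.09; labor force unchanged → E = 181.87, U = 5.99, labor force = 187.86 million.
After the second change, unemployed and labor force both fall by 1.35 → E = 181.87, U = 4.64, labor force = 186.51 million.
New unemployment rate = 4.64 / 186.51 = 2.49%.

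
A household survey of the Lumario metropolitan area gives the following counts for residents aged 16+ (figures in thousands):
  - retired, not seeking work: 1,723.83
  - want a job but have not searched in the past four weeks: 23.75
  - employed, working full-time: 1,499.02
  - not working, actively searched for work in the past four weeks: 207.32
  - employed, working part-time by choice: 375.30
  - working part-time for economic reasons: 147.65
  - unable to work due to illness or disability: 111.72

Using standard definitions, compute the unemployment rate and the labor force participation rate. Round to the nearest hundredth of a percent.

Employed = 1,499.02 + 375.30 + 147.65 = 2,021.97 thousand (anyone who worked, including part-time for economic reasons, counts as employed).
Unemployed = 207.32 thousand.
Labor force = 2,021.97 + 207.32 = 2,229.29 thousand.
Not in labor force = 1,723.83 + 23.75 + 111.72 = 1,859.30 thousand (those not working and not actively searching are outside the labor force — including those who want a job but have given up searching).
Civilian working-age population = 2,229.29 + 1,859.30 = 4,088.59 thousand.
Unemployment rate = 207.32 / 2,229.29 = 9.30%.
Labor force participation rate = 2,229.29 / 4,088.59 = 54.52%.

Unemployment rate ≈ 9.30%; labor force participation rate ≈ 54.52%.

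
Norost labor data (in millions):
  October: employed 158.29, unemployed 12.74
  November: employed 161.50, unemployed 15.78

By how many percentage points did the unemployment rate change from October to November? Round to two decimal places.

October: labor force = 158.29 + 12.74 = 171.03; u = 12.74/171.03 = 7.45%.
November: labor force = 161.50 + 15.78 = 177.28; u = 15.78/177.28 = 8.90%.
Change = 8.90% − 7.45% = +1.45 pp.

The unemployment rate changed by +1.45 percentage points.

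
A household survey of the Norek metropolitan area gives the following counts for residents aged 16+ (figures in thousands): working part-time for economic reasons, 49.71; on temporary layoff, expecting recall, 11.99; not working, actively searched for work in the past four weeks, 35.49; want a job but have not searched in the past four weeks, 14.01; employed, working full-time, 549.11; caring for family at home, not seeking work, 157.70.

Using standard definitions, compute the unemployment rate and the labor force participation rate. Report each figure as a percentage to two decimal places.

Unemployment rate ≈ 7.35%; labor force participation rate ≈ 79.01%.

Employed = 49.71 + 549.11 = 598.82 thousand (anyone who worked, including part-time for economic reasons, counts as employed).
Unemployed = 11.99 + 35.49 = 47.48 thousand (jobless and actively searching, or on temporary layoff).
Labor force = 598.82 + 47.48 = 646.30 thousand.
Not in labor force = 14.01 + 157.70 = 171.71 thousand (those not working and not actively searching are outside the labor force — including those who want a job but have given up searching).
Civilian working-age population = 646.30 + 171.71 = 818.01 thousand.
Unemployment rate = 47.48 / 646.30 = 7.35%.
Labor force participation rate = 646.30 / 818.01 = 79.01%.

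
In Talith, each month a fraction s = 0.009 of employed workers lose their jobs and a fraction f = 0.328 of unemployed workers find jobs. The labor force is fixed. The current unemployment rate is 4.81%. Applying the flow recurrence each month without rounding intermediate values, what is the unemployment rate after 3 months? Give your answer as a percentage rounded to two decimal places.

With a fixed labor force, u_{t+1} = u_t + s·(1−u_t) − f·u_t = u_t·(1−s−f) + s.
Here 1−s−f = 0.663 and s = 0.009.
u_1 = 0.048100 × 0.663 + 0.009 = 0.040890.
u_2 = 0.040890 × 0.663 + 0.009 = 0.036110.
u_3 = 0.036110 × 0.663 + 0.009 = 0.032941.

Unemployment rate after three months ≈ 3.29%.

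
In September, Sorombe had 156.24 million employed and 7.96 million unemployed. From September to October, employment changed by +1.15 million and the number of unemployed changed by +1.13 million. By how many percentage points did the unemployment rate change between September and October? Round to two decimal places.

September: labor force = 156.24 + 7.96 = 164.20; u = 7.96/164.20 = 4.85%.
October: labor force = 157.39 + 9.09 = 166.48; u = 9.09/166.48 = 5.46%.
Change = 5.46% − 4.85% = +0.61 pp.

The unemployment rate changed by +0.61 percentage points.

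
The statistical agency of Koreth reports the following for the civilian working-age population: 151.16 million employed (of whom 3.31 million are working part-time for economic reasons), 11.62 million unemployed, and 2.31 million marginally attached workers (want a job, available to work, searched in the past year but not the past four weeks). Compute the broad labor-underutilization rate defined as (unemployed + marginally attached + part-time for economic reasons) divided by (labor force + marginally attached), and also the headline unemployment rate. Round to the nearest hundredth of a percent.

Labor force = 151.16 + 11.62 = 162.78 million.
Numerator = 11.62 + 2.31 + 3.31 = 17.24 million.
Denominator = 162.78 + 2.31 = 165.09 million.
Broad rate = 17.24 / 165.09 = 10.44%.
Headline unemployment rate = 11.62 / 162.78 = 7.14%.

Broad underutilization rate ≈ 10.44%; headline unemployment rate ≈ 7.14%.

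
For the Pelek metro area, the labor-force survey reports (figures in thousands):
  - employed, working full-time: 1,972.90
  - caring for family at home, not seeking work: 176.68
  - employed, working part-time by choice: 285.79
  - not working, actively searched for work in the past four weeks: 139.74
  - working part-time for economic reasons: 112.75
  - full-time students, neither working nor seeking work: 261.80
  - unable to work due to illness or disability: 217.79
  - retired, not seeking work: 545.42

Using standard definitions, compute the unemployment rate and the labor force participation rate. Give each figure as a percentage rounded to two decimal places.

Unemployment rate ≈ 5.56%; labor force participation rate ≈ 67.63%.

Employed = 1,972.90 + 285.79 + 112.75 = 2,371.44 thousand (anyone who worked, including part-time for economic reasons, counts as employed).
Unemployed = 139.74 thousand.
Labor force = 2,371.44 + 139.74 = 2,511.18 thousand.
Not in labor force = 176.68 + 261.80 + 217.79 + 545.42 = 1,201.69 thousand (those not working and not actively searching are outside the labor force).
Civilian working-age population = 2,511.18 + 1,201.69 = 3,712.87 thousand.
Unemployment rate = 139.74 / 2,511.18 = 5.56%.
Labor force participation rate = 2,511.18 / 3,712.87 = 67.63%.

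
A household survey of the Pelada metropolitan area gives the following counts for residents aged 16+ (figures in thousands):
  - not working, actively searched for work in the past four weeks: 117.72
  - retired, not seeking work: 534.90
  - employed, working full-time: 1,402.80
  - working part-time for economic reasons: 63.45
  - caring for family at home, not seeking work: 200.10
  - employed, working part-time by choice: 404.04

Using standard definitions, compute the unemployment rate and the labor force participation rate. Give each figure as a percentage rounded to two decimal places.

Employed = 1,402.80 + 63.45 + 404.04 = 1,870.29 thousand (anyone who worked, including part-time for economic reasons, counts as employed).
Unemployed = 117.72 thousand.
Labor force = 1,870.29 + 117.72 = 1,988.01 thousand.
Not in labor force = 534.90 + 200.10 = 735.00 thousand (those not working and not actively searching are outside the labor force).
Civilian working-age population = 1,988.01 + 735.00 = 2,723.01 thousand.
Unemployment rate = 117.72 / 1,988.01 = 5.92%.
Labor force participation rate = 1,988.01 / 2,723.01 = 73.01%.

Unemployment rate ≈ 5.92%; labor force participation rate ≈ 73.01%.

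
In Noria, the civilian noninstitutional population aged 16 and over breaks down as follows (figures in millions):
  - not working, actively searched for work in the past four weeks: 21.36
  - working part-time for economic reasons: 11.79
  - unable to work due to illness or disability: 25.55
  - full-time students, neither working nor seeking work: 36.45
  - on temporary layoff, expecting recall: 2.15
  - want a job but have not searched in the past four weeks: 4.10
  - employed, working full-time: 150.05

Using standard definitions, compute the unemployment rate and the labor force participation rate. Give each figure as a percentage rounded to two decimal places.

Unemployment rate ≈ 12.68%; labor force participation rate ≈ 73.71%.

Employed = 11.79 + 150.05 = 161.84 million (anyone who worked, including part-time for economic reasons, counts as employed).
Unemployed = 21.36 + 2.15 = 23.51 million (jobless and actively searching, or on temporary layoff).
Labor force = 161.84 + 23.51 = 185.35 million.
Not in labor force = 25.55 + 36.45 + 4.10 = 66.10 million (those not working and not actively searching are outside the labor force — including those who want a job but have given up searching).
Civilian working-age population = 185.35 + 66.10 = 251.45 million.
Unemployment rate = 23.51 / 185.35 = 12.68%.
Labor force participation rate = 185.35 / 251.45 = 73.71%.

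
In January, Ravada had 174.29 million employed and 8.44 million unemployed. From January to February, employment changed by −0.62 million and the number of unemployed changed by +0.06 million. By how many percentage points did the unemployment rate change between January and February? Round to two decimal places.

January: labor force = 174.29 + 8.44 = 182.73; u = 8.44/182.73 = 4.62%.
February: labor force = 173.67 + 8.50 = 182.17; u = 8.50/182.17 = 4.67%.
Change = 4.67% − 4.62% = +0.05 pp.

The unemployment rate changed by +0.05 percentage points.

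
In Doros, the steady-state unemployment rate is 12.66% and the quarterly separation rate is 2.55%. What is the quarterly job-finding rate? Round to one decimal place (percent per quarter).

Job-finding rate ≈ 17.6% per quarter.

From u* = s/(s+f): f = s·(1−u)/u.
f = 2.55 × (1 − 0.1266) / 0.1266 = 2.2272 / 0.1266 ≈ 17.6% per quarter.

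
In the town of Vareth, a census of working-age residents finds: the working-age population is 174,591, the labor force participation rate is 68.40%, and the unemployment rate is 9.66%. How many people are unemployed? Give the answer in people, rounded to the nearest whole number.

Labor force = 0.6840 × 174,591 = 119,420.
Unemployed = 0.0966 × 119,420 ≈ 11,536.

About 11,536 are unemployed.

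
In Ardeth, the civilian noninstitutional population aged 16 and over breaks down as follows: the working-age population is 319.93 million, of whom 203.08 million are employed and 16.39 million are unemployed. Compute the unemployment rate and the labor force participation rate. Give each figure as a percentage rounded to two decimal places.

Labor force = employed + unemployed = 203.08 + 16.39 = 219.47 million.
Unemployment rate = 16.39 / 219.47 = 7.47%.
Labor force participation rate = 219.47 / 319.93 = 68.60%.

Unemployment rate ≈ 7.47%; labor force participation rate ≈ 68.60%.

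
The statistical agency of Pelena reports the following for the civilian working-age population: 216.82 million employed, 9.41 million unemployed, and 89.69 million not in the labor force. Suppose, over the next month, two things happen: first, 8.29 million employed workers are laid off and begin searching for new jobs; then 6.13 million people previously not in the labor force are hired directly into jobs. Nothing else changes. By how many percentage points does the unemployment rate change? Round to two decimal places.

Initially, labor force = 216.82 + 9.41 = 226.23 million, so u = 9.41/226.23 = 4.16%.
After the first change, employed falls and unemployed rises by 8.29; labor force unchanged → E = 208.53, U = 17.70, labor force = 226.23 million.
After the second change, employed and labor force both rise by 6.13; unemployed unchanged → E = 214.66, U = 17.70, labor force = 232.36 million.
New unemployment rate = 17.70 / 232.36 = 7.62%.
Change = 7.62% − 4.16% = +3.46 percentage points.

The unemployment rate changes by +3.46 percentage points.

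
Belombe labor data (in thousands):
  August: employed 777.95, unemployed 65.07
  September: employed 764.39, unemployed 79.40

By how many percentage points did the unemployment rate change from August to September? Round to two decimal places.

The unemployment rate changed by +1.69 percentage points.

August: labor force = 777.95 + 65.07 = 843.02; u = 65.07/843.02 = 7.72%.
September: labor force = 764.39 + 79.40 = 843.79; u = 79.40/843.79 = 9.41%.
Change = 9.41% − 7.72% = +1.69 pp.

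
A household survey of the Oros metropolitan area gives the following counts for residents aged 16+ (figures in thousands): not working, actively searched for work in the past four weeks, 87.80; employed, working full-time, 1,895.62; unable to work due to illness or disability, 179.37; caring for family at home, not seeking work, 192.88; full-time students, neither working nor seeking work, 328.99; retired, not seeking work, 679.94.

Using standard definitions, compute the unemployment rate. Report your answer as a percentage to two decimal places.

Employed = 1,895.62 thousand.
Unemployed = 87.80 thousand.
Labor force = 1,895.62 + 87.80 = 1,983.42 thousand.
Unemployment rate = 87.80 / 1,983.42 = 4.43%.

Unemployment rate ≈ 4.43%.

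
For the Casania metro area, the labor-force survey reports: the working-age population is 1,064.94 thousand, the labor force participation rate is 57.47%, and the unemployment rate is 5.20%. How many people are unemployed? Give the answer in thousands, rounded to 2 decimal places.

Labor force = 0.5747 × 1,064.94 = 612.02 thousand.
Unemployed = 0.0520 × 612.02 ≈ 31.83 thousand.

About 31.83 thousand are unemployed.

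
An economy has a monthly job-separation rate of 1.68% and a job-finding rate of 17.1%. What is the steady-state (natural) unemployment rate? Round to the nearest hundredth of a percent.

Steady-state unemployment rate ≈ 8.95%.

At steady state the flows balance: s·E = f·U, so U/(E+U) = s/(s+f).
u* = 1.68 / (1.68 + 17.1) = 1.68 / 18.78 = 8.95%.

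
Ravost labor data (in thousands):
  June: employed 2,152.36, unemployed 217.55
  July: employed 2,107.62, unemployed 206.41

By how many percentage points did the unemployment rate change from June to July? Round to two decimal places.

June: labor force = 2,152.36 + 217.55 = 2,369.91; u = 217.55/2,369.91 = 9.18%.
July: labor force = 2,107.62 + 206.41 = 2,314.03; u = 206.41/2,314.03 = 8.92%.
Change = 8.92% − 9.18% = −0.26 pp.

The unemployment rate changed by −0.26 percentage points.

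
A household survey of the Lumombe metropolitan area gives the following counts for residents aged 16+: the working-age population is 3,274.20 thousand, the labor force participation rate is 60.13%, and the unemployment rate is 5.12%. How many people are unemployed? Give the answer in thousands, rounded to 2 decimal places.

About 100.80 thousand are unemployed.

Labor force = 0.6013 × 3,274.20 = 1,968.78 thousand.
Unemployed = 0.0512 × 1,968.78 ≈ 100.80 thousand.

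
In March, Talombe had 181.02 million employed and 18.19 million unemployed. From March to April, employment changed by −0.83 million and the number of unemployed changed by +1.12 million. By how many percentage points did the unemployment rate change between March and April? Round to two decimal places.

March: labor force = 181.02 + 18.19 = 199.21; u = 18.19/199.21 = 9.13%.
April: labor force = 180.19 + 19.31 = 199.50; u = 19.31/199.50 = 9.68%.
Change = 9.68% − 9.13% = +0.55 pp.

The unemployment rate changed by +0.55 percentage points.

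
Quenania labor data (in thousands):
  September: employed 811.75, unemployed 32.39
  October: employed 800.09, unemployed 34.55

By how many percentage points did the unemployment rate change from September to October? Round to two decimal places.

September: labor force = 811.75 + 32.39 = 844.14; u = 32.39/844.14 = 3.84%.
October: labor force = 800.09 + 34.55 = 834.64; u = 34.55/834.64 = 4.14%.
Change = 4.14% − 3.84% = +0.30 pp.

The unemployment rate changed by +0.30 percentage points.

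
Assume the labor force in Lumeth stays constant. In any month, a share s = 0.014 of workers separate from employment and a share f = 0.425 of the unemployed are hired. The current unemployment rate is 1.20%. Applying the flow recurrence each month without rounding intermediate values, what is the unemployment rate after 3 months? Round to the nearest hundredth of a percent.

With a fixed labor force, u_{t+1} = u_t + s·(1−u_t) − f·u_t = u_t·(1−s−f) + s.
Here 1−s−f = 0.561 and s = 0.014.
u_1 = 0.012000 × 0.561 + 0.014 = 0.020732.
u_2 = 0.020732 × 0.561 + 0.014 = 0.025631.
u_3 = 0.025631 × 0.561 + 0.014 = 0.028379.

Unemployment rate after three months ≈ 2.84%.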